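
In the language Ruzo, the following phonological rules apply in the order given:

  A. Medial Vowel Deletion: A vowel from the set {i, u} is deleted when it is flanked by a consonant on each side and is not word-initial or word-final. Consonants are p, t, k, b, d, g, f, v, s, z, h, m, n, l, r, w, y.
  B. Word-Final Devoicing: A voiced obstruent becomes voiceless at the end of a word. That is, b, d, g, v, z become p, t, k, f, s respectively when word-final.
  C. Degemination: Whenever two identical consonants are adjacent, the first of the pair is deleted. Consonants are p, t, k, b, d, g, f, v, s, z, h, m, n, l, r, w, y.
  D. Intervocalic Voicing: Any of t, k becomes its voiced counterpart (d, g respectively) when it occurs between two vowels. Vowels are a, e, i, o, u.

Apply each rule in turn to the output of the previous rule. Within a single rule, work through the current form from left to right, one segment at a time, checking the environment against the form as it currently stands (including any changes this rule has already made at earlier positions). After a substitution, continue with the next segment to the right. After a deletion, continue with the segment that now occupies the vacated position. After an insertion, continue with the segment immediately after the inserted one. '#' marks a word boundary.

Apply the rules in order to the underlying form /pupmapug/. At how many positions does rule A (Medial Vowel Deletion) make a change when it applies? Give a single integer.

A Medial Vowel Deletion: [pupmapug] → [ppmapg]
B Word-Final Devoicing: [ppmapg] → [ppmapk]
C Degemination: [ppmapk] → [pmapk]
D Intervocalic Voicing: no change — [pmapk]
Rule A changed 2 position(s).

2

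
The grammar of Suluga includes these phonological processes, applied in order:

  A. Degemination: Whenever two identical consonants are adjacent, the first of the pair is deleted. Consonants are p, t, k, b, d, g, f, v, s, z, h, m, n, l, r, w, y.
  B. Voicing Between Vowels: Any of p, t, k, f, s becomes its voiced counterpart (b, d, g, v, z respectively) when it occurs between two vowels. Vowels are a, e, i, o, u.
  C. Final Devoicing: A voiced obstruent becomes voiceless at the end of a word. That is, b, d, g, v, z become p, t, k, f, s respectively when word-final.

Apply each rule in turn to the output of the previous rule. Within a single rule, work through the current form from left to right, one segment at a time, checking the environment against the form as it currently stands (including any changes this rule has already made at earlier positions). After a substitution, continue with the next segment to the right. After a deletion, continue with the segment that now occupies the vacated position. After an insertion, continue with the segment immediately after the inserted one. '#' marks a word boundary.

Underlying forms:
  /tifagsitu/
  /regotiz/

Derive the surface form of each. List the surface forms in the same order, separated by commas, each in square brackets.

/tifagsitu/:
  A Degemination: no change — [tifagsitu]
  B Voicing Between Vowels: [tifagsitu] → [tivagsidu]
  C Final Devoicing: no change — [tivagsidu]
/regotiz/:
  A Degemination: no change — [regotiz]
  B Voicing Between Vowels: [regotiz] → [regodiz]
  C Final Devoicing: [regodiz] → [regodis]

[tivagsidu], [regodis]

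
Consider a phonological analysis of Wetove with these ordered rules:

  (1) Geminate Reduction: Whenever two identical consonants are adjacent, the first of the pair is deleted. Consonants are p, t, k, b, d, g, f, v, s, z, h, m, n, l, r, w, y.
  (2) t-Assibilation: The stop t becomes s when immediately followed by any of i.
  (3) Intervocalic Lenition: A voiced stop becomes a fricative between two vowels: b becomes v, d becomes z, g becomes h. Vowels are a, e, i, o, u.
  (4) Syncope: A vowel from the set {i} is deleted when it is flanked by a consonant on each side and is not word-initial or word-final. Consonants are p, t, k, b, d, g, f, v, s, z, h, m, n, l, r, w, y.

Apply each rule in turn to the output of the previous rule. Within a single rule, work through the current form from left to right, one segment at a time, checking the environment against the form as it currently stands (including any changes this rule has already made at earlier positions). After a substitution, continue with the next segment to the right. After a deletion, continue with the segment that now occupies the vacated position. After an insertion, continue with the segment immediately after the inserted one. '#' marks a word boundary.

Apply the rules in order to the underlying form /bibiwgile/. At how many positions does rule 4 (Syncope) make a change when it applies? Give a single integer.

(1) Geminate Reduction: no change — [bibiwgile]
(2) t-Assibilation: no change — [bibiwgile]
(3) Intervocalic Lenition: [bibiwgile] → [biviwgile]
(4) Syncope: [biviwgile] → [bvwgle]
Rule 4 changed 3 position(s).

3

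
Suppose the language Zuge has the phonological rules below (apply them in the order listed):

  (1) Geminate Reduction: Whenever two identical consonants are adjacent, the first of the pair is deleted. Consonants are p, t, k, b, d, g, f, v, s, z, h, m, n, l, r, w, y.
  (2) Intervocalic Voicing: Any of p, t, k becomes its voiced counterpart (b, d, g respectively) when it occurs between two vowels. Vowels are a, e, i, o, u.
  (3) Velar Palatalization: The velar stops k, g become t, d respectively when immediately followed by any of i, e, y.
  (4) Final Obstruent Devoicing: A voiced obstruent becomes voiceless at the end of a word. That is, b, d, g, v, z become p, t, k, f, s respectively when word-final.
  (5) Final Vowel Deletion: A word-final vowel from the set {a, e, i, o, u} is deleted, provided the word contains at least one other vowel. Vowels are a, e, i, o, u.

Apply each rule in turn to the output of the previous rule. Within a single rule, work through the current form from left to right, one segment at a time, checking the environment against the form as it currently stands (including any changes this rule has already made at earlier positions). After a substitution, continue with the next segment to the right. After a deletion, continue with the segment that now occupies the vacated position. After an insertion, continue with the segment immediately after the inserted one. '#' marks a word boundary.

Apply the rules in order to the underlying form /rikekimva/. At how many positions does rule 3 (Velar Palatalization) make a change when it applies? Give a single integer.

(1) Geminate Reduction: no change — [rikekimva]
(2) Intervocalic Voicing: [rikekimva] → [rigegimva]
(3) Velar Palatalization: [rigegimva] → [ridedimva]
(4) Final Obstruent Devoicing: no change — [ridedimva]
(5) Final Vowel Deletion: [ridedimva] → [ridedimv]
Rule 3 changed 2 position(s).

2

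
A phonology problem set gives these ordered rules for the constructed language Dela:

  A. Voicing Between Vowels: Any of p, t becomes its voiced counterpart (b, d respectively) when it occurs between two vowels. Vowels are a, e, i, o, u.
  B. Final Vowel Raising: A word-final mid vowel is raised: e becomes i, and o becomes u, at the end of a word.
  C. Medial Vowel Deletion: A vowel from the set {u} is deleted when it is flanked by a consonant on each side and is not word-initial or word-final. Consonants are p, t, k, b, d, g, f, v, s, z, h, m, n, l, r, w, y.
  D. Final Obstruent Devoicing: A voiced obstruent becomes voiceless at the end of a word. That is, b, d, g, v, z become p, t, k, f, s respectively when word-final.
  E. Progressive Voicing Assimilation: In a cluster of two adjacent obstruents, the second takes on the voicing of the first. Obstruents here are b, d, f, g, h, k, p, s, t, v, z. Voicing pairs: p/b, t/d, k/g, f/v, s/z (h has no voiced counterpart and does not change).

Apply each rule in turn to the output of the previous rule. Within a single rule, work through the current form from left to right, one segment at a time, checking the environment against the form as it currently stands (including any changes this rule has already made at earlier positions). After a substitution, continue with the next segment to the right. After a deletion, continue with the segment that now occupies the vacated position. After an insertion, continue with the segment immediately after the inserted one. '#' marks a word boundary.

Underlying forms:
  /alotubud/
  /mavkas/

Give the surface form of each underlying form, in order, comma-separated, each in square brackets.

/alotubud/:
  A Voicing Between Vowels: [alotubud] → [alodubud]
  B Final Vowel Raising: no change — [alodubud]
  C Medial Vowel Deletion: [alodubud] → [alodbd]
  D Final Obstruent Devoicing: [alodbd] → [alodbt]
  E Progressive Voicing Assimilation: [alodbt] → [alodbd]
/mavkas/:
  A Voicing Between Vowels: no change — [mavkas]
  B Final Vowel Raising: no change — [mavkas]
  C Medial Vowel Deletion: no change — [mavkas]
  D Final Obstruent Devoicing: no change — [mavkas]
  E Progressive Voicing Assimilation: [mavkas] → [mavgas]

[alodbd], [mavgas]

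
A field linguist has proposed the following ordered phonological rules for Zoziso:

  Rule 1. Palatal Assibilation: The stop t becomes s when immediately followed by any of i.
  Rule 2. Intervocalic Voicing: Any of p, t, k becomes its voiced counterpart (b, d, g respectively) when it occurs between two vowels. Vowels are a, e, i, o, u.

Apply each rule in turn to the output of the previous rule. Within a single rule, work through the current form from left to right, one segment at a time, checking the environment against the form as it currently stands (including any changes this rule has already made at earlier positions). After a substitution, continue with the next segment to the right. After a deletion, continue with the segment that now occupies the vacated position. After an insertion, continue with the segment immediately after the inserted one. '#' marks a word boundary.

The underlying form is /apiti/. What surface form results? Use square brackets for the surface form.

Rule 1 Palatal Assibilation: [apiti] → [apisi]
Rule 2 Intervocalic Voicing: [apisi] → [abisi]

[abisi]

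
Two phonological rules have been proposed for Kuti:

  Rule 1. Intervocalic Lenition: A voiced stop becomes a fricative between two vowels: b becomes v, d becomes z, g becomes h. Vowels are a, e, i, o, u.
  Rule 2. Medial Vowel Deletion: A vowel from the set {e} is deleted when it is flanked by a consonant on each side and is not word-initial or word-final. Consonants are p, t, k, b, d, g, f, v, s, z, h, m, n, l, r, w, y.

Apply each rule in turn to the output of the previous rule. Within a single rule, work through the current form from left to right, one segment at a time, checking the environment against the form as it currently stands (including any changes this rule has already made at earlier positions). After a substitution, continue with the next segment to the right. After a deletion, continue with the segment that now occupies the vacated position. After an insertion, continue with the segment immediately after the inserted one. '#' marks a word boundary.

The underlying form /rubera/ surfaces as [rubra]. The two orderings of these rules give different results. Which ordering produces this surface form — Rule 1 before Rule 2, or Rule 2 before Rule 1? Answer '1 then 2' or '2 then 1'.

Order 1 then 2:
  1 Intervocalic Lenition: [rubera] → [ruvera]
  2 Medial Vowel Deletion: [ruvera] → [ruvra]
  result: [ruvra]
Order 2 then 1:
  2 Medial Vowel Deletion: [rubera] → [rubra]
  1 Intervocalic Lenition: no change — [rubra]
  result: [rubra]

2 then 1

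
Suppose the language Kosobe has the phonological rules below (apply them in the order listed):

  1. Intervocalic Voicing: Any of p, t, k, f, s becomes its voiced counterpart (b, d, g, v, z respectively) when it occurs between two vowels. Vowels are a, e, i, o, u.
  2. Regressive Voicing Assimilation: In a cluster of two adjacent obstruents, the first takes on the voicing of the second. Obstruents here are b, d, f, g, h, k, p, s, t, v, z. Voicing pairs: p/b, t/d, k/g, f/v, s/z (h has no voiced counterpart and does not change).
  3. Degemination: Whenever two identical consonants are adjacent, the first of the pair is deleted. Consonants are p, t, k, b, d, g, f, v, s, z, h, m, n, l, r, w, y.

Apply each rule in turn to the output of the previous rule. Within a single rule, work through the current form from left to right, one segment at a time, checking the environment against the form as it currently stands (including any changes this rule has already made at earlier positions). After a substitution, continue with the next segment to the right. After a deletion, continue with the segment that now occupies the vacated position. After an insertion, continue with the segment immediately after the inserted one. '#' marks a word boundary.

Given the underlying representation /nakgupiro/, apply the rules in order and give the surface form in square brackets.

[nagubiro]

1 Intervocalic Voicing: [nakgupiro] → [nakgubiro]
2 Regressive Voicing Assimilation: [nakgubiro] → [naggubiro]
3 Degemination: [naggubiro] → [nagubiro]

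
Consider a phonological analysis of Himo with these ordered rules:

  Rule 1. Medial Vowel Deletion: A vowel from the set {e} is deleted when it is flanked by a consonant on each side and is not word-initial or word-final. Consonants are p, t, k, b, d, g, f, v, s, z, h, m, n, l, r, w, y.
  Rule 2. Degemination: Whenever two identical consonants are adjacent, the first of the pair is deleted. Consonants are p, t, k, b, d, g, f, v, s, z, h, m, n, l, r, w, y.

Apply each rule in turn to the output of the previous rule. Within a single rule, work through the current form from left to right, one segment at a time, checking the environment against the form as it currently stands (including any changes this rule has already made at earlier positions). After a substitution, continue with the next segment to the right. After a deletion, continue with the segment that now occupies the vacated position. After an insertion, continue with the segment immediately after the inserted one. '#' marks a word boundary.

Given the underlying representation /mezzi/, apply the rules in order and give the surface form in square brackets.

[mzi]

Rule 1 Medial Vowel Deletion: [mezzi] → [mzzi]
Rule 2 Degemination: [mzzi] → [mzi]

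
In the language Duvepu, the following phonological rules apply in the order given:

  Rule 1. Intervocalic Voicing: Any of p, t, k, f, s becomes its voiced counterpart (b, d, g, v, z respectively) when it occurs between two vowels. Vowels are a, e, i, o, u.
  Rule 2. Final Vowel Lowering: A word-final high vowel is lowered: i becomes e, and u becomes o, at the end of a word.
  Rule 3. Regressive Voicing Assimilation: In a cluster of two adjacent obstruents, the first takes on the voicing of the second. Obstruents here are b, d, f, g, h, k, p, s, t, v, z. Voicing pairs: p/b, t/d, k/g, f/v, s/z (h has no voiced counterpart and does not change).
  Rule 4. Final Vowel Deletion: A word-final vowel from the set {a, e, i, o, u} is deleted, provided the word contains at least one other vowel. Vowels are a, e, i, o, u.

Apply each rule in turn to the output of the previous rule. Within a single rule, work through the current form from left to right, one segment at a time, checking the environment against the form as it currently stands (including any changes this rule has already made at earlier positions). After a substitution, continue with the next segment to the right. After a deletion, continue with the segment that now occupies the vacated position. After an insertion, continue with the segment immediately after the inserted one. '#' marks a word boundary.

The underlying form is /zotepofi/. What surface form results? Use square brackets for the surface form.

Rule 1 Intervocalic Voicing: [zotepofi] → [zodebovi]
Rule 2 Final Vowel Lowering: [zodebovi] → [zodebove]
Rule 3 Regressive Voicing Assimilation: no change — [zodebove]
Rule 4 Final Vowel Deletion: [zodebove] → [zodebov]

[zodebov]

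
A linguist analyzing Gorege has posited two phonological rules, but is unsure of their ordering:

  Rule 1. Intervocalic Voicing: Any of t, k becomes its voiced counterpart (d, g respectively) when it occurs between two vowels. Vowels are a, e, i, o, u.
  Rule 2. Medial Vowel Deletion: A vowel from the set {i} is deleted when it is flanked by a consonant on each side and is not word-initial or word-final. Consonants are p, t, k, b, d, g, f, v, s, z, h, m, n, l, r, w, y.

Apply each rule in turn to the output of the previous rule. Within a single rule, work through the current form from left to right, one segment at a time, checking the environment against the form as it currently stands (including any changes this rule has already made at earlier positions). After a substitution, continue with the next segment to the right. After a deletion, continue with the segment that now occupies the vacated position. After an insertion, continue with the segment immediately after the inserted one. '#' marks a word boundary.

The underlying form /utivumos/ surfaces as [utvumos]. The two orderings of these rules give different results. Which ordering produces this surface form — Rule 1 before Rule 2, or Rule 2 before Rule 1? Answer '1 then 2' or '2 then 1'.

2 then 1

Order 1 then 2:
  1 Intervocalic Voicing: [utivumos] → [udivumos]
  2 Medial Vowel Deletion: [udivumos] → [udvumos]
  result: [udvumos]
Order 2 then 1:
  2 Medial Vowel Deletion: [utivumos] → [utvumos]
  1 Intervocalic Voicing: no change — [utvumos]
  result: [utvumos]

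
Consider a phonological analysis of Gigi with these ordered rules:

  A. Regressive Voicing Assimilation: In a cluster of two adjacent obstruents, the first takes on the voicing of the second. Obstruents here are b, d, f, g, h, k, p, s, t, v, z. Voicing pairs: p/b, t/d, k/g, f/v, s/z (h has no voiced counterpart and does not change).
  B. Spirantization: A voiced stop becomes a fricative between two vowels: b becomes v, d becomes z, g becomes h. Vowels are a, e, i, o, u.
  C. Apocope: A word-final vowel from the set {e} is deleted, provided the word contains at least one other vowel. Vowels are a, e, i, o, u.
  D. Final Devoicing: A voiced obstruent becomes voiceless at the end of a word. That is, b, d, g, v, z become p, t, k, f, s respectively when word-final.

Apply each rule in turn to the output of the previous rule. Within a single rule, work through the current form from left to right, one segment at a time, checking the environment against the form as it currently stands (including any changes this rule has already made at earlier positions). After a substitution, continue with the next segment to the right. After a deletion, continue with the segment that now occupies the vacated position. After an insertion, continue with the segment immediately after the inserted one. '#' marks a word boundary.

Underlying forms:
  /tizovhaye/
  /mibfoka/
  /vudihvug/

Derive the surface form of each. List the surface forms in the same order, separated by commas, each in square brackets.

/tizovhaye/:
  A Regressive Voicing Assimilation: [tizovhaye] → [tizofhaye]
  B Spirantization: no change — [tizofhaye]
  C Apocope: [tizofhaye] → [tizofhay]
  D Final Devoicing: no change — [tizofhay]
/mibfoka/:
  A Regressive Voicing Assimilation: [mibfoka] → [mipfoka]
  B Spirantization: no change — [mipfoka]
  C Apocope: no change — [mipfoka]
  D Final Devoicing: no change — [mipfoka]
/vudihvug/:
  A Regressive Voicing Assimilation: no change — [vudihvug]
  B Spirantization: [vudihvug] → [vuzihvug]
  C Apocope: no change — [vuzihvug]
  D Final Devoicing: [vuzihvug] → [vuzihvuk]

[tizofhay], [mipfoka], [vuzihvuk]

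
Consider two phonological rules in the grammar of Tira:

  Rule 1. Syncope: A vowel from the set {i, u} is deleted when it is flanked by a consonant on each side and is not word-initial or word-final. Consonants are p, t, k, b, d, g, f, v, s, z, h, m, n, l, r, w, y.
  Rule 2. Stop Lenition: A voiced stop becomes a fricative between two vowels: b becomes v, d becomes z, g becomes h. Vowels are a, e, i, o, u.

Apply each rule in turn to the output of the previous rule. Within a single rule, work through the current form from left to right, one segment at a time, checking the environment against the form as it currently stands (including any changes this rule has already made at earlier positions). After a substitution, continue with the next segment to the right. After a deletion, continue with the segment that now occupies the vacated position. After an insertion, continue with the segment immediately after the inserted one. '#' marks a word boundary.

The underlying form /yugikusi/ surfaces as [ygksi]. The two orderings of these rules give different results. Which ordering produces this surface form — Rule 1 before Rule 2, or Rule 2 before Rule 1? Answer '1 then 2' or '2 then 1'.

Order 1 then 2:
  1 Syncope: [yugikusi] → [ygksi]
  2 Stop Lenition: no change — [ygksi]
  result: [ygksi]
Order 2 then 1:
  2 Stop Lenition: [yugikusi] → [yuhikusi]
  1 Syncope: [yuhikusi] → [yhksi]
  result: [yhksi]

1 then 2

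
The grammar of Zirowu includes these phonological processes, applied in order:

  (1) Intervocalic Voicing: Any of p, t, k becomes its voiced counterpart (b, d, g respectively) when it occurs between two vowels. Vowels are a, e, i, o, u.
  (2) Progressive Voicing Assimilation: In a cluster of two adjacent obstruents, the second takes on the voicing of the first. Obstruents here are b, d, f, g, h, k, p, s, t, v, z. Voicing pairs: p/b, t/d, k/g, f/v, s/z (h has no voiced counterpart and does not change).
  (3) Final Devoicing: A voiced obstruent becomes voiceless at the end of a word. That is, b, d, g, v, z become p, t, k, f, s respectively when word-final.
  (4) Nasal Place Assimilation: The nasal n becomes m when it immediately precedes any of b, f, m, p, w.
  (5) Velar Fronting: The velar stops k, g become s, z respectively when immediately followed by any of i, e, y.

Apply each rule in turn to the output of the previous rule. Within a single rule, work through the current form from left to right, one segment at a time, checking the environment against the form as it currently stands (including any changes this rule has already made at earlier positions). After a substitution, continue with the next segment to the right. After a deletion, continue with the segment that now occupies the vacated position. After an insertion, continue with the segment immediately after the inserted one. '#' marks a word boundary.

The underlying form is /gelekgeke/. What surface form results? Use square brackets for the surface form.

[zelekseze]

(1) Intervocalic Voicing: [gelekgeke] → [gelekgege]
(2) Progressive Voicing Assimilation: [gelekgege] → [gelekkege]
(3) Final Devoicing: no change — [gelekkege]
(4) Nasal Place Assimilation: no change — [gelekkege]
(5) Velar Fronting: [gelekkege] → [zelekseze]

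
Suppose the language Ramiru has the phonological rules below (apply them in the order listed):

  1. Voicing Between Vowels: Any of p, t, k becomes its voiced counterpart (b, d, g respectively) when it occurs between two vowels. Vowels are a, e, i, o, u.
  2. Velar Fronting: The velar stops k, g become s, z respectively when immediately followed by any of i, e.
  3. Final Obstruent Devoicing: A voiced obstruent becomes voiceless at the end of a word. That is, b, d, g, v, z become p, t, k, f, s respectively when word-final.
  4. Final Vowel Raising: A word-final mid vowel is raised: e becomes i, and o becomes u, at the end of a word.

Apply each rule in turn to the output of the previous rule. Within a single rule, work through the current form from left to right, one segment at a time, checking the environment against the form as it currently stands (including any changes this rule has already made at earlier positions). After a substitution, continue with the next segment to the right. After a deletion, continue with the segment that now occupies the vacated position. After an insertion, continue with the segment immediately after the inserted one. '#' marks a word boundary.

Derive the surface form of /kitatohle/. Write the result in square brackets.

[sidadohli]

1 Voicing Between Vowels: [kitatohle] → [kidadohle]
2 Velar Fronting: [kidadohle] → [sidadohle]
3 Final Obstruent Devoicing: no change — [sidadohle]
4 Final Vowel Raising: [sidadohle] → [sidadohli]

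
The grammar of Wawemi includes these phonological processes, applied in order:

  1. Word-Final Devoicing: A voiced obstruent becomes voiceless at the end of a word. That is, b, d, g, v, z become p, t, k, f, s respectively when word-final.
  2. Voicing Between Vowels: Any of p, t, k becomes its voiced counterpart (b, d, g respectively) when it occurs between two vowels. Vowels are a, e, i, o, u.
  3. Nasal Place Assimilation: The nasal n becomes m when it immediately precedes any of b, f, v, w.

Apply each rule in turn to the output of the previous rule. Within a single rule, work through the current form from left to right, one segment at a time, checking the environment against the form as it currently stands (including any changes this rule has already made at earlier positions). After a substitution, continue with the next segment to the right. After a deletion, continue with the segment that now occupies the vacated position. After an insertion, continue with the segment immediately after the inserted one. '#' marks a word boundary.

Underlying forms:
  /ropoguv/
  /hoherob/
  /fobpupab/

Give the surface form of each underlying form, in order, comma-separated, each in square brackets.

[roboguf], [hoherop], [fobpubap]

/ropoguv/:
  1 Word-Final Devoicing: [ropoguv] → [ropoguf]
  2 Voicing Between Vowels: [ropoguf] → [roboguf]
  3 Nasal Place Assimilation: no change — [roboguf]
/hoherob/:
  1 Word-Final Devoicing: [hoherob] → [hoherop]
  2 Voicing Between Vowels: no change — [hoherop]
  3 Nasal Place Assimilation: no change — [hoherop]
/fobpupab/:
  1 Word-Final Devoicing: [fobpupab] → [fobpupap]
  2 Voicing Between Vowels: [fobpupap] → [fobpubap]
  3 Nasal Place Assimilation: no change — [fobpubap]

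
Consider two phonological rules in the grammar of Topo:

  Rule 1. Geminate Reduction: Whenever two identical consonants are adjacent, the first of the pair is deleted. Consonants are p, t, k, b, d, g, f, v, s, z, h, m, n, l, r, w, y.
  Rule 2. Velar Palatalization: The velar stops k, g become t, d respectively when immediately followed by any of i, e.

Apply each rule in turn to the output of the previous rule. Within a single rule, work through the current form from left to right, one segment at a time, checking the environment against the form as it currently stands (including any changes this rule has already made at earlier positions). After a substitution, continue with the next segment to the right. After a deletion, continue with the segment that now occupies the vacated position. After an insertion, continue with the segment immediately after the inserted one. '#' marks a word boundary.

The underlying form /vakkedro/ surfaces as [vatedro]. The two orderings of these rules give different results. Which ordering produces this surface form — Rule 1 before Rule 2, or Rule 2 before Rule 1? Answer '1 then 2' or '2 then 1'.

1 then 2

Order 1 then 2:
  1 Geminate Reduction: [vakkedro] → [vakedro]
  2 Velar Palatalization: [vakedro] → [vatedro]
  result: [vatedro]
Order 2 then 1:
  2 Velar Palatalization: [vakkedro] → [vaktedro]
  1 Geminate Reduction: no change — [vaktedro]
  result: [vaktedro]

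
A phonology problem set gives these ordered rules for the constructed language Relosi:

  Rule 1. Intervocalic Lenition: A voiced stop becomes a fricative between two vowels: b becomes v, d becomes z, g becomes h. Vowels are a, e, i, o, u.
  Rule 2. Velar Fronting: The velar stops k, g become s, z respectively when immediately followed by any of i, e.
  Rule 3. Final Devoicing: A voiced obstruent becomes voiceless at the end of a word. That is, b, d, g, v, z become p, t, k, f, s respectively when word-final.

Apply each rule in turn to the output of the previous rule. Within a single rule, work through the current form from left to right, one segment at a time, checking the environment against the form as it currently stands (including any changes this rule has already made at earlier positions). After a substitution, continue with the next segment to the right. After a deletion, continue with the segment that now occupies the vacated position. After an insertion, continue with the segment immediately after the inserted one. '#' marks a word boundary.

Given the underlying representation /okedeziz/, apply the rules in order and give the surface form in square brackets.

[osezezis]

Rule 1 Intervocalic Lenition: [okedeziz] → [okezeziz]
Rule 2 Velar Fronting: [okezeziz] → [osezeziz]
Rule 3 Final Devoicing: [osezeziz] → [osezezis]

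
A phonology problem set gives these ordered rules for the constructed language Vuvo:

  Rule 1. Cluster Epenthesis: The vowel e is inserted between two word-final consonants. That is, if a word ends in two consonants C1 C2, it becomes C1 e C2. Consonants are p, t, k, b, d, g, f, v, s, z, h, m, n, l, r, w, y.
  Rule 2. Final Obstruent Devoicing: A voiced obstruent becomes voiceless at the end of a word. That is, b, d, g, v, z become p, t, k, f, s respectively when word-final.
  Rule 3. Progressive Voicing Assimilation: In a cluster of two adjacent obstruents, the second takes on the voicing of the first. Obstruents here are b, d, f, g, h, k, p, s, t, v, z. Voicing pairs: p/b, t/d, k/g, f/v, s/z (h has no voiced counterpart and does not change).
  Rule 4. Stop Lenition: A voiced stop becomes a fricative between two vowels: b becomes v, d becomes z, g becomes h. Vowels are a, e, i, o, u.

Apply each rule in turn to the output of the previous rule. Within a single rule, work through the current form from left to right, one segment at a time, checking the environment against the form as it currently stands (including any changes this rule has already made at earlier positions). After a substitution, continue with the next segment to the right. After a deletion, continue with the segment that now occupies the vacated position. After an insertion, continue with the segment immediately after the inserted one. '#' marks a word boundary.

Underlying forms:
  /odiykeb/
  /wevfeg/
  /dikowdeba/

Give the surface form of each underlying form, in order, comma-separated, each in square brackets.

[oziykep], [wevvek], [dikowdeva]

/odiykeb/:
  Rule 1 Cluster Epenthesis: no change — [odiykeb]
  Rule 2 Final Obstruent Devoicing: [odiykeb] → [odiykep]
  Rule 3 Progressive Voicing Assimilation: no change — [odiykep]
  Rule 4 Stop Lenition: [odiykep] → [oziykep]
/wevfeg/:
  Rule 1 Cluster Epenthesis: no change — [wevfeg]
  Rule 2 Final Obstruent Devoicing: [wevfeg] → [wevfek]
  Rule 3 Progressive Voicing Assimilation: [wevfek] → [wevvek]
  Rule 4 Stop Lenition: no change — [wevvek]
/dikowdeba/:
  Rule 1 Cluster Epenthesis: no change — [dikowdeba]
  Rule 2 Final Obstruent Devoicing: no change — [dikowdeba]
  Rule 3 Progressive Voicing Assimilation: no change — [dikowdeba]
  Rule 4 Stop Lenition: [dikowdeba] → [dikowdeva]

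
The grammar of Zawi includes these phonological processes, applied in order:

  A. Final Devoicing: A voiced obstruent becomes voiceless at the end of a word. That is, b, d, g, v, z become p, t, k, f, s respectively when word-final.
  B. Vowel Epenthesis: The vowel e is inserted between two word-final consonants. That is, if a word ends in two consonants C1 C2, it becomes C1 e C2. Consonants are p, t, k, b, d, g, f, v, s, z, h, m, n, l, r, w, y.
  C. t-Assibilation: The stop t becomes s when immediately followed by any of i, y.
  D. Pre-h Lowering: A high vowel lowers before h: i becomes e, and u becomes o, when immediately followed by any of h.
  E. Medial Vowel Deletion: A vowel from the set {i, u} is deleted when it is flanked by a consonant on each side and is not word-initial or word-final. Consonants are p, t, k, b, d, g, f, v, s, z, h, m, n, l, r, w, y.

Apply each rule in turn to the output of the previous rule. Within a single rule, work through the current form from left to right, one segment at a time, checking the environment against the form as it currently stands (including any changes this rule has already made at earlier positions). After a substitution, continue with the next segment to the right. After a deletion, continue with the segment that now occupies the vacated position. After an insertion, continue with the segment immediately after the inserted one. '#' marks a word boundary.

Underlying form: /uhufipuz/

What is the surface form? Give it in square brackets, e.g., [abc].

A Final Devoicing: [uhufipuz] → [uhufipus]
B Vowel Epenthesis: no change — [uhufipus]
C t-Assibilation: no change — [uhufipus]
D Pre-h Lowering: [uhufipus] → [ohufipus]
E Medial Vowel Deletion: [ohufipus] → [ohfps]

[ohfps]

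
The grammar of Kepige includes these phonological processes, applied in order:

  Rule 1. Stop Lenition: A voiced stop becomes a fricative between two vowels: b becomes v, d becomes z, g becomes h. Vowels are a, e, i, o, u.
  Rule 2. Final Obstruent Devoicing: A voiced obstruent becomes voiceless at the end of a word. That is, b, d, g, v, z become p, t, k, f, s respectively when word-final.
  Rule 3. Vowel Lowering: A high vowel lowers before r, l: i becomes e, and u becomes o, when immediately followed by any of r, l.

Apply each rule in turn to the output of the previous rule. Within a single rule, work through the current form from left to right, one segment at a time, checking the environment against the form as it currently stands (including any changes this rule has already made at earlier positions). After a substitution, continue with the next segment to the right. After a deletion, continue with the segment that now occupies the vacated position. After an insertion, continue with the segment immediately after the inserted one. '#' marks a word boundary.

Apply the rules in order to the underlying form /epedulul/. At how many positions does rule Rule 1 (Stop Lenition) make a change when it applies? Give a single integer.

1

Rule 1 Stop Lenition: [epedulul] → [epezulul]
Rule 2 Final Obstruent Devoicing: no change — [epezulul]
Rule 3 Vowel Lowering: [epezulul] → [epezolol]
Rule Rule 1 changed 1 position(s).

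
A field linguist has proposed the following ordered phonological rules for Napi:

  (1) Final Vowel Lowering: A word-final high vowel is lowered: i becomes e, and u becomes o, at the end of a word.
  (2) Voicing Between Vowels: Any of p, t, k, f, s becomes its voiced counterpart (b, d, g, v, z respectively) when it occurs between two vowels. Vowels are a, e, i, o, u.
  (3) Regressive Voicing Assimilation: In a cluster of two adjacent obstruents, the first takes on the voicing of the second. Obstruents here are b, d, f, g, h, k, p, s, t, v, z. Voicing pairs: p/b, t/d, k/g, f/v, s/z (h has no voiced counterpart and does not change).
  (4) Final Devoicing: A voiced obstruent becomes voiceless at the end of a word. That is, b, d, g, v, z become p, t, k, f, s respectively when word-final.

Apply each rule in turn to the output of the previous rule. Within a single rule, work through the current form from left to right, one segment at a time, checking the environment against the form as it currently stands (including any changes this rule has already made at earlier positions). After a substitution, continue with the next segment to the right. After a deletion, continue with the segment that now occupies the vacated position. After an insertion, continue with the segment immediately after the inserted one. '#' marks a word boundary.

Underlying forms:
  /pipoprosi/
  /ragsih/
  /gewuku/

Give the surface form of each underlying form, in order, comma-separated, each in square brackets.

/pipoprosi/:
  (1) Final Vowel Lowering: [pipoprosi] → [pipoprose]
  (2) Voicing Between Vowels: [pipoprose] → [piboproze]
  (3) Regressive Voicing Assimilation: no change — [piboproze]
  (4) Final Devoicing: no change — [piboproze]
/ragsih/:
  (1) Final Vowel Lowering: no change — [ragsih]
  (2) Voicing Between Vowels: no change — [ragsih]
  (3) Regressive Voicing Assimilation: [ragsih] → [raksih]
  (4) Final Devoicing: no change — [raksih]
/gewuku/:
  (1) Final Vowel Lowering: [gewuku] → [gewuko]
  (2) Voicing Between Vowels: [gewuko] → [gewugo]
  (3) Regressive Voicing Assimilation: no change — [gewugo]
  (4) Final Devoicing: no change — [gewugo]

[piboproze], [raksih], [gewugo]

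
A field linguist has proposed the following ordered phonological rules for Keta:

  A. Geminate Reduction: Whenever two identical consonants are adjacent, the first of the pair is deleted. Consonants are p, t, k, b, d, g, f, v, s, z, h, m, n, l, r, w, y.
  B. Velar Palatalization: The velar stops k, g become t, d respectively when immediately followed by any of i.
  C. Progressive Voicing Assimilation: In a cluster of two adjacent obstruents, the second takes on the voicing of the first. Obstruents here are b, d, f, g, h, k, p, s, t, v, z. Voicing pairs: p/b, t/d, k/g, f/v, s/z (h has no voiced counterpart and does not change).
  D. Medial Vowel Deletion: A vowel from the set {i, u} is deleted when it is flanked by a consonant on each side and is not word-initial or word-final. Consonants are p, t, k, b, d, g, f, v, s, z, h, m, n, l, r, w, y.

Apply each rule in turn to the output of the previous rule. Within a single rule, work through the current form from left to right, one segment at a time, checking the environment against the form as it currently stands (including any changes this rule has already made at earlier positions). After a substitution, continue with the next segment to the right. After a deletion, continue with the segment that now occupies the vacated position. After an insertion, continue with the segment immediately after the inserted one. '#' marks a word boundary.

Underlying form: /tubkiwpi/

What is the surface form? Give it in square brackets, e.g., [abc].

[tbdwpi]

A Geminate Reduction: no change — [tubkiwpi]
B Velar Palatalization: [tubkiwpi] → [tubtiwpi]
C Progressive Voicing Assimilation: [tubtiwpi] → [tubdiwpi]
D Medial Vowel Deletion: [tubdiwpi] → [tbdwpi]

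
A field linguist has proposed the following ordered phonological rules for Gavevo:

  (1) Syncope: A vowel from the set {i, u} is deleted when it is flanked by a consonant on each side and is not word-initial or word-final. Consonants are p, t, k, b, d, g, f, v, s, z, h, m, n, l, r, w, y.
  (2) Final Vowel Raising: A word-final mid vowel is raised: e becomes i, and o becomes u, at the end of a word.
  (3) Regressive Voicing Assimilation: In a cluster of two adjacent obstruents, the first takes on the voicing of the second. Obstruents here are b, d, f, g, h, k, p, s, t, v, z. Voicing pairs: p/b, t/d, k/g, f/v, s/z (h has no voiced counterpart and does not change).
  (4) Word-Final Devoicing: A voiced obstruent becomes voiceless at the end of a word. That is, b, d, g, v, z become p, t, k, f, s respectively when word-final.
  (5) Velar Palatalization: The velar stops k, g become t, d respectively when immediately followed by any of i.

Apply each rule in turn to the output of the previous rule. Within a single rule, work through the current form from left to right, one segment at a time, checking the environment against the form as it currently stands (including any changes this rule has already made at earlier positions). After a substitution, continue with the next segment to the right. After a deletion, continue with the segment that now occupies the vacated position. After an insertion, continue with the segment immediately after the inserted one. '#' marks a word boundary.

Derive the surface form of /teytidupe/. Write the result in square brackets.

(1) Syncope: [teytidupe] → [teytdpe]
(2) Final Vowel Raising: [teytdpe] → [teytdpi]
(3) Regressive Voicing Assimilation: [teytdpi] → [teydtpi]
(4) Word-Final Devoicing: no change — [teydtpi]
(5) Velar Palatalization: no change — [teydtpi]

[teydtpi]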